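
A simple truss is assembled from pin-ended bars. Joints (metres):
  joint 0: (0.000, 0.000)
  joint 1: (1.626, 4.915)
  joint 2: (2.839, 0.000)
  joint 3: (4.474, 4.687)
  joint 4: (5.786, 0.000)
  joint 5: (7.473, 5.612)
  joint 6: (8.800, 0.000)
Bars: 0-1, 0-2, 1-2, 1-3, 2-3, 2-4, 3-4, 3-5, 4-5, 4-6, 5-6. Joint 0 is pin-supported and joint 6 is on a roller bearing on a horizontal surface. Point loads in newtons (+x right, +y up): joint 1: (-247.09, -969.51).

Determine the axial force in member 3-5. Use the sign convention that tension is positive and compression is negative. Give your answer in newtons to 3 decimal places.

N=7 nodes, M=11 members, R=3 reactions → 2N=14, M+R=14
member 0 (0-1): L=5.1770, (cx,cy)=(0.3141,0.9494)
member 1 (0-2): L=2.8390, (cx,cy)=(1.0000,0.0000)
member 2 (1-2): L=5.0625, (cx,cy)=(0.2396,-0.9709)
member 3 (1-3): L=2.8571, (cx,cy)=(0.9968,-0.0798)
member 4 (2-3): L=4.9640, (cx,cy)=(0.3294,0.9442)
member 5 (2-4): L=2.9470, (cx,cy)=(1.0000,0.0000)
member 6 (3-4): L=4.8672, (cx,cy)=(0.2696,-0.9630)
member 7 (3-5): L=3.1384, (cx,cy)=(0.9556,0.2947)
member 8 (4-5): L=5.8601, (cx,cy)=(0.2879,0.9577)
member 9 (4-6): L=3.0140, (cx,cy)=(1.0000,0.0000)
member 10 (5-6): L=5.7668, (cx,cy)=(0.2301,-0.9732)
solve A·x = −loads:
  F[0-1] = -977.8604 N (compression)
  F[0-2] = +60.0392 N (tension)
  F[1-2] = -38.1712 N (compression)
  F[1-3] = -51.0559 N (compression)
  F[2-3] = +39.2494 N (tension)
  F[2-4] = +37.9655 N (tension)
  F[3-4] = -50.5136 N (compression)
  F[3-5] = -25.4808 N (compression)
  F[4-5] = +50.7940 N (tension)
  F[4-6] = +9.7264 N (tension)
  F[5-6] = -42.2679 N (compression)
  Rx@0 = +247.0900 N
  Ry@0 = +928.3764 N
  Ry@6 = +41.1336 N

-25.481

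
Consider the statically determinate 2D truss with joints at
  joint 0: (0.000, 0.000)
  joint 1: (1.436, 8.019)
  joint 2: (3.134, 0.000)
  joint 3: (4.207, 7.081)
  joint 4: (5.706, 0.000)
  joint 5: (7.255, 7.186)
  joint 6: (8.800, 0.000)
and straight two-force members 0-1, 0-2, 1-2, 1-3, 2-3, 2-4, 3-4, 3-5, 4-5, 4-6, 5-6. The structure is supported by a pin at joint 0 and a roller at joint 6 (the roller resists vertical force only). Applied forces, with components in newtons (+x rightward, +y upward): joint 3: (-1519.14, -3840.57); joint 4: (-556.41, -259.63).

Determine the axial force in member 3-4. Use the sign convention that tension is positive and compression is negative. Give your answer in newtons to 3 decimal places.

-545.902

N=7 nodes, M=11 members, R=3 reactions → 2N=14, M+R=14
member 0 (0-1): L=8.1466, (cx,cy)=(0.1763,0.9843)
member 1 (0-2): L=3.1340, (cx,cy)=(1.0000,0.0000)
member 2 (1-2): L=8.1968, (cx,cy)=(0.2072,-0.9783)
member 3 (1-3): L=2.9255, (cx,cy)=(0.9472,-0.3206)
member 4 (2-3): L=7.1618, (cx,cy)=(0.1498,0.9887)
member 5 (2-4): L=2.5720, (cx,cy)=(1.0000,0.0000)
member 6 (3-4): L=7.2379, (cx,cy)=(0.2071,-0.9783)
member 7 (3-5): L=3.0498, (cx,cy)=(0.9994,0.0344)
member 8 (4-5): L=7.3511, (cx,cy)=(0.2107,0.9775)
member 9 (4-6): L=3.0940, (cx,cy)=(1.0000,0.0000)
member 10 (5-6): L=7.3502, (cx,cy)=(0.2102,-0.9777)
solve A·x = −loads:
  F[0-1] = -3370.9726 N (compression)
  F[0-2] = -1481.3463 N (compression)
  F[1-2] = +3875.1230 N (tension)
  F[1-3] = -1474.8164 N (compression)
  F[2-3] = -3834.3434 N (compression)
  F[2-4] = -104.1305 N (compression)
  F[3-4] = -545.9024 N (compression)
  F[3-5] = -339.4224 N (compression)
  F[4-5] = +811.9270 N (tension)
  F[4-6] = +168.1334 N (tension)
  F[5-6] = -799.8812 N (compression)
  Rx@0 = +2075.5500 N
  Ry@0 = +3318.1890 N
  Ry@6 = +782.0110 N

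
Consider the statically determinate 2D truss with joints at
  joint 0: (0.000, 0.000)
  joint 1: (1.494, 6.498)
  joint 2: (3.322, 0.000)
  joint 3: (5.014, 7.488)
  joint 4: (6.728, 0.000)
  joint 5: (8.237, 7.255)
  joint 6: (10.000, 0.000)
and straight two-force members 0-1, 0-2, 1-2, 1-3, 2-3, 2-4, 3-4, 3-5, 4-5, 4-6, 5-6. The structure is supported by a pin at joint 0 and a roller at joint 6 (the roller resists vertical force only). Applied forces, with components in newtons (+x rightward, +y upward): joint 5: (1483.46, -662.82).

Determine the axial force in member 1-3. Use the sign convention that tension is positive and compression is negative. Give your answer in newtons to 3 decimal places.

472.149

N=7 nodes, M=11 members, R=3 reactions → 2N=14, M+R=14
member 0 (0-1): L=6.6675, (cx,cy)=(0.2241,0.9746)
member 1 (0-2): L=3.3220, (cx,cy)=(1.0000,0.0000)
member 2 (1-2): L=6.7502, (cx,cy)=(0.2708,-0.9626)
member 3 (1-3): L=3.6566, (cx,cy)=(0.9627,0.2707)
member 4 (2-3): L=7.6768, (cx,cy)=(0.2204,0.9754)
member 5 (2-4): L=3.4060, (cx,cy)=(1.0000,0.0000)
member 6 (3-4): L=7.6817, (cx,cy)=(0.2231,-0.9748)
member 7 (3-5): L=3.2314, (cx,cy)=(0.9974,-0.0721)
member 8 (4-5): L=7.4103, (cx,cy)=(0.2036,0.9790)
member 9 (4-6): L=3.2720, (cx,cy)=(1.0000,0.0000)
member 10 (5-6): L=7.4661, (cx,cy)=(0.2361,-0.9717)
solve A·x = −loads:
  F[0-1] = +984.4262 N (tension)
  F[0-2] = +1262.8789 N (tension)
  F[1-2] = -863.8412 N (compression)
  F[1-3] = +472.1485 N (tension)
  F[2-3] = +852.5279 N (tension)
  F[2-4] = +841.0446 N (tension)
  F[3-4] = -1049.2133 N (compression)
  F[3-5] = +878.8126 N (tension)
  F[4-5] = +1044.6506 N (tension)
  F[4-6] = +394.2061 N (tension)
  F[5-6] = -1669.4251 N (compression)
  Rx@0 = -1483.4600 N
  Ry@0 = -959.3951 N
  Ry@6 = +1622.2151 N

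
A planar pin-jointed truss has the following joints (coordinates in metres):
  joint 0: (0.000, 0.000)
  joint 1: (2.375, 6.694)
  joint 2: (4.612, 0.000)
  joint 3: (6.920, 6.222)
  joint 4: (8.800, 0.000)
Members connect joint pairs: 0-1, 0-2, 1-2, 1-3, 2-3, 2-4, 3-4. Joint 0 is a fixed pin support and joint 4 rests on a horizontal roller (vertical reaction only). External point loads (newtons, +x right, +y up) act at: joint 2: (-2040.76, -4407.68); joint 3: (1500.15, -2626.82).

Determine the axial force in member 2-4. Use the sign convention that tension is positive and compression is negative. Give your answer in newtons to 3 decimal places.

N=5 nodes, M=7 members, R=3 reactions → 2N=10, M+R=10
member 0 (0-1): L=7.1028, (cx,cy)=(0.3344,0.9424)
member 1 (0-2): L=4.6120, (cx,cy)=(1.0000,0.0000)
member 2 (1-2): L=7.0579, (cx,cy)=(0.3170,-0.9484)
member 3 (1-3): L=4.5694, (cx,cy)=(0.9947,-0.1033)
member 4 (2-3): L=6.6363, (cx,cy)=(0.3478,0.9376)
member 5 (2-4): L=4.1880, (cx,cy)=(1.0000,0.0000)
member 6 (3-4): L=6.4998, (cx,cy)=(0.2892,-0.9573)
solve A·x = −loads:
  F[0-1] = -1695.7726 N (compression)
  F[0-2] = +26.4115 N (tension)
  F[1-2] = +1809.9421 N (tension)
  F[1-3] = -1146.8177 N (compression)
  F[2-3] = +2870.2312 N (tension)
  F[2-4] = +1642.6084 N (tension)
  F[3-4] = -5679.0757 N (compression)
  Rx@0 = +540.6100 N
  Ry@0 = +1598.1650 N
  Ry@4 = +5436.3350 N

1642.608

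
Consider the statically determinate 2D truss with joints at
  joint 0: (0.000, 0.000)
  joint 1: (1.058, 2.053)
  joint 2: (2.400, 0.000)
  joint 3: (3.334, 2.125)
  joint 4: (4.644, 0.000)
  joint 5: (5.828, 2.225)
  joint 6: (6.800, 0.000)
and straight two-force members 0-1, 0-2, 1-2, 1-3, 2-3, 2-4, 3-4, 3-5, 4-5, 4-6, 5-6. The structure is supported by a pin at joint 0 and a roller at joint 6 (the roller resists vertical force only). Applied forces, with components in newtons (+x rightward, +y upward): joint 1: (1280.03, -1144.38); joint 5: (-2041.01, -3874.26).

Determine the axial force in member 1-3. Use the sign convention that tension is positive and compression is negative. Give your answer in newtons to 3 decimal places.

N=7 nodes, M=11 members, R=3 reactions → 2N=14, M+R=14
member 0 (0-1): L=2.3096, (cx,cy)=(0.4581,0.8889)
member 1 (0-2): L=2.4000, (cx,cy)=(1.0000,0.0000)
member 2 (1-2): L=2.4527, (cx,cy)=(0.5472,-0.8370)
member 3 (1-3): L=2.2771, (cx,cy)=(0.9995,0.0316)
member 4 (2-3): L=2.3212, (cx,cy)=(0.4024,0.9155)
member 5 (2-4): L=2.2440, (cx,cy)=(1.0000,0.0000)
member 6 (3-4): L=2.4963, (cx,cy)=(0.5248,-0.8512)
member 7 (3-5): L=2.4960, (cx,cy)=(0.9992,0.0401)
member 8 (4-5): L=2.5204, (cx,cy)=(0.4698,0.8828)
member 9 (4-6): L=2.1560, (cx,cy)=(1.0000,0.0000)
member 10 (5-6): L=2.4280, (cx,cy)=(0.4003,-0.9164)
solve A·x = −loads:
  F[0-1] = -2026.6433 N (compression)
  F[0-2] = +167.4078 N (tension)
  F[1-2] = +687.3720 N (tension)
  F[1-3] = -2585.8066 N (compression)
  F[2-3] = -628.4767 N (compression)
  F[2-4] = +796.3887 N (tension)
  F[3-4] = +622.8968 N (tension)
  F[3-5] = -3166.8175 N (compression)
  F[4-5] = -600.6377 N (compression)
  F[4-6] = +1405.4231 N (tension)
  F[5-6] = -3510.7328 N (compression)
  Rx@0 = +760.9800 N
  Ry@0 = +1801.4936 N
  Ry@6 = +3217.1464 N

-2585.807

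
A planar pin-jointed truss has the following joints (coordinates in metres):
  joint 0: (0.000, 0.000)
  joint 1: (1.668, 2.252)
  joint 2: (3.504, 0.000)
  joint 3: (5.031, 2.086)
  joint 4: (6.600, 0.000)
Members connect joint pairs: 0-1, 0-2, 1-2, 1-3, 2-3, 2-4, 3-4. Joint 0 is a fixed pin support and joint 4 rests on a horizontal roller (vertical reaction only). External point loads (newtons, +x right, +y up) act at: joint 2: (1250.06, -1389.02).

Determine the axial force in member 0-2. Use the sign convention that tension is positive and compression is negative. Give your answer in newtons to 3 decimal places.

N=5 nodes, M=7 members, R=3 reactions → 2N=10, M+R=10
member 0 (0-1): L=2.8025, (cx,cy)=(0.5952,0.8036)
member 1 (0-2): L=3.5040, (cx,cy)=(1.0000,0.0000)
member 2 (1-2): L=2.9056, (cx,cy)=(0.6319,-0.7751)
member 3 (1-3): L=3.3671, (cx,cy)=(0.9988,-0.0493)
member 4 (2-3): L=2.5852, (cx,cy)=(0.5907,0.8069)
member 5 (2-4): L=3.0960, (cx,cy)=(1.0000,0.0000)
member 6 (3-4): L=2.6102, (cx,cy)=(0.6011,-0.7992)
solve A·x = −loads:
  F[0-1] = -810.8398 N (compression)
  F[0-2] = +1732.6665 N (tension)
  F[1-2] = +907.9525 N (tension)
  F[1-3] = -1057.6164 N (compression)
  F[2-3] = +849.2931 N (tension)
  F[2-4] = +554.6734 N (tension)
  F[3-4] = -922.7596 N (compression)
  Rx@0 = -1250.0600 N
  Ry@0 = +651.5767 N
  Ry@4 = +737.4433 N

1732.667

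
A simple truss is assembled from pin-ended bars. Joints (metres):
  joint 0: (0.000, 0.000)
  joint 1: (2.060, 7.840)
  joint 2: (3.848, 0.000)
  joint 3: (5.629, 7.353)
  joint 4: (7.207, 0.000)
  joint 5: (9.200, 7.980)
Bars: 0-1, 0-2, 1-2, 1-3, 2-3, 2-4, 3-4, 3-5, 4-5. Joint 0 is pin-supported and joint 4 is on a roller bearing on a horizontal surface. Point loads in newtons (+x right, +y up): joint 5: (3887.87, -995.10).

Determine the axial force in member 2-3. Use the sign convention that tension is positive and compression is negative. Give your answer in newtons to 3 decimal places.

N=6 nodes, M=9 members, R=3 reactions → 2N=12, M+R=12
member 0 (0-1): L=8.1061, (cx,cy)=(0.2541,0.9672)
member 1 (0-2): L=3.8480, (cx,cy)=(1.0000,0.0000)
member 2 (1-2): L=8.0413, (cx,cy)=(0.2224,-0.9750)
member 3 (1-3): L=3.6021, (cx,cy)=(0.9908,-0.1352)
member 4 (2-3): L=7.5656, (cx,cy)=(0.2354,0.9719)
member 5 (2-4): L=3.3590, (cx,cy)=(1.0000,0.0000)
member 6 (3-4): L=7.5204, (cx,cy)=(0.2098,-0.9777)
member 7 (3-5): L=3.6256, (cx,cy)=(0.9849,0.1729)
member 8 (4-5): L=8.2251, (cx,cy)=(0.2423,0.9702)
solve A·x = −loads:
  F[0-1] = +4735.5177 N (tension)
  F[0-2] = +2684.4379 N (tension)
  F[1-2] = -5022.3734 N (compression)
  F[1-3] = +2341.6675 N (tension)
  F[2-3] = +5038.2358 N (tension)
  F[2-4] = +381.6665 N (tension)
  F[3-4] = -3907.4582 N (compression)
  F[3-5] = +4392.2785 N (tension)
  F[4-5] = -1808.5775 N (compression)
  Rx@0 = -3887.8700 N
  Ry@0 = -4580.0523 N
  Ry@4 = +5575.1523 N

5038.236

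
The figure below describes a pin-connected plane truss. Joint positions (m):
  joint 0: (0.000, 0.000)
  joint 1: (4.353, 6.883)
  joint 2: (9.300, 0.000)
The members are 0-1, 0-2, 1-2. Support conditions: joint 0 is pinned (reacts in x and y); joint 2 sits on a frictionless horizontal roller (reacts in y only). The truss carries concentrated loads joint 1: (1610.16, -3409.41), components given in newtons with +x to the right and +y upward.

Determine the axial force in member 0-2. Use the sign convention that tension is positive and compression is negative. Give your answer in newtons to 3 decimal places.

2003.463

N=3 nodes, M=3 members, R=3 reactions → 2N=6, M+R=6
member 0 (0-1): L=8.1440, (cx,cy)=(0.5345,0.8452)
member 1 (0-2): L=9.3000, (cx,cy)=(1.0000,0.0000)
member 2 (1-2): L=8.4763, (cx,cy)=(0.5836,-0.8120)
solve A·x = −loads:
  F[0-1] = -735.8264 N (compression)
  F[0-2] = +2003.4634 N (tension)
  F[1-2] = -3432.7988 N (compression)
  Rx@0 = -1610.1600 N
  Ry@0 = +621.8946 N
  Ry@2 = +2787.5154 N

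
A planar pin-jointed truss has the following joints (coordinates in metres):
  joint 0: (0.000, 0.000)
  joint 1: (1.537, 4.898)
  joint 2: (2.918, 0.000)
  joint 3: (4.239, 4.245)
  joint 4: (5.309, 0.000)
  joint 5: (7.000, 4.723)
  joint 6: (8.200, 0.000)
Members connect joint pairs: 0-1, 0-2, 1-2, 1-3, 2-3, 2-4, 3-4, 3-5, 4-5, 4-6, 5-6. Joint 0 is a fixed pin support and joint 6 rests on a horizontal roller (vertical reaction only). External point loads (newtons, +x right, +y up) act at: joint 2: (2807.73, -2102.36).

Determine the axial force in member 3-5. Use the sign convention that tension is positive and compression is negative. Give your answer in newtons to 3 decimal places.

N=7 nodes, M=11 members, R=3 reactions → 2N=14, M+R=14
member 0 (0-1): L=5.1335, (cx,cy)=(0.2994,0.9541)
member 1 (0-2): L=2.9180, (cx,cy)=(1.0000,0.0000)
member 2 (1-2): L=5.0890, (cx,cy)=(0.2714,-0.9625)
member 3 (1-3): L=2.7798, (cx,cy)=(0.9720,-0.2349)
member 4 (2-3): L=4.4458, (cx,cy)=(0.2971,0.9548)
member 5 (2-4): L=2.3910, (cx,cy)=(1.0000,0.0000)
member 6 (3-4): L=4.3778, (cx,cy)=(0.2444,-0.9697)
member 7 (3-5): L=2.8021, (cx,cy)=(0.9853,0.1706)
member 8 (4-5): L=5.0166, (cx,cy)=(0.3371,0.9415)
member 9 (4-6): L=2.8910, (cx,cy)=(1.0000,0.0000)
member 10 (5-6): L=4.8731, (cx,cy)=(0.2463,-0.9692)
solve A·x = −loads:
  F[0-1] = -1419.3386 N (compression)
  F[0-2] = +3232.6887 N (tension)
  F[1-2] = +1624.4199 N (tension)
  F[1-3] = -890.7044 N (compression)
  F[2-3] = +564.3873 N (tension)
  F[2-4] = +698.0808 N (tension)
  F[3-4] = -858.6966 N (compression)
  F[3-5] = -495.4636 N (compression)
  F[4-5] = +884.4124 N (tension)
  F[4-6] = +190.0824 N (tension)
  F[5-6] = -771.9025 N (compression)
  Rx@0 = -2807.7300 N
  Ry@0 = +1354.2275 N
  Ry@6 = +748.1325 N

-495.464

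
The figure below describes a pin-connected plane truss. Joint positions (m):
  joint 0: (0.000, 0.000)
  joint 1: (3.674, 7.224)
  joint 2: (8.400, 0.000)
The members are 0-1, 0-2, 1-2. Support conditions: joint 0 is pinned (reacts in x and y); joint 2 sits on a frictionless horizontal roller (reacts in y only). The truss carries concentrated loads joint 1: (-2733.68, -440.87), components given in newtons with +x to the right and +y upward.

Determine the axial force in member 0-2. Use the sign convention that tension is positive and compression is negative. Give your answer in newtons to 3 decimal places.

N=3 nodes, M=3 members, R=3 reactions → 2N=6, M+R=6
member 0 (0-1): L=8.1046, (cx,cy)=(0.4533,0.8913)
member 1 (0-2): L=8.4000, (cx,cy)=(1.0000,0.0000)
member 2 (1-2): L=8.6326, (cx,cy)=(0.5475,-0.8368)
solve A·x = −loads:
  F[0-1] = -2915.8216 N (compression)
  F[0-2] = -1411.8707 N (compression)
  F[1-2] = +2578.9402 N (tension)
  Rx@0 = +2733.6800 N
  Ry@0 = +2599.0067 N
  Ry@2 = -2158.1367 N

-1411.871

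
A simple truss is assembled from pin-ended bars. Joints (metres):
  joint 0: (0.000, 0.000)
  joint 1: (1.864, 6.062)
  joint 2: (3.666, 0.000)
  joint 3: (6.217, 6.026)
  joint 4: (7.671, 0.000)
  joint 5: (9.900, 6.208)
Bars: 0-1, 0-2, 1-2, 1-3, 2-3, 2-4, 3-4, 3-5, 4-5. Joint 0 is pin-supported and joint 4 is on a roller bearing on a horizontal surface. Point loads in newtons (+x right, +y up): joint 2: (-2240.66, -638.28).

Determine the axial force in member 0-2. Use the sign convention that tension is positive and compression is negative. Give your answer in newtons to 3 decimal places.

-2138.191

N=6 nodes, M=9 members, R=3 reactions → 2N=12, M+R=12
member 0 (0-1): L=6.3421, (cx,cy)=(0.2939,0.9558)
member 1 (0-2): L=3.6660, (cx,cy)=(1.0000,0.0000)
member 2 (1-2): L=6.3242, (cx,cy)=(0.2849,-0.9585)
member 3 (1-3): L=4.3531, (cx,cy)=(1.0000,-0.0083)
member 4 (2-3): L=6.5437, (cx,cy)=(0.3898,0.9209)
member 5 (2-4): L=4.0050, (cx,cy)=(1.0000,0.0000)
member 6 (3-4): L=6.1989, (cx,cy)=(0.2346,-0.9721)
member 7 (3-5): L=3.6875, (cx,cy)=(0.9988,0.0494)
member 8 (4-5): L=6.5960, (cx,cy)=(0.3379,0.9412)
solve A·x = −loads:
  F[0-1] = -348.6418 N (compression)
  F[0-2] = -2138.1912 N (compression)
  F[1-2] = +349.3984 N (tension)
  F[1-3] = -202.0329 N (compression)
  F[2-3] = +329.4291 N (tension)
  F[2-4] = +73.6016 N (tension)
  F[3-4] = -313.7904 N (compression)
  F[3-5] = -0.0000 N (compression)
  F[4-5] = +0.0000 N (tension)
  Rx@0 = +2240.6600 N
  Ry@0 = +333.2436 N
  Ry@4 = +305.0364 N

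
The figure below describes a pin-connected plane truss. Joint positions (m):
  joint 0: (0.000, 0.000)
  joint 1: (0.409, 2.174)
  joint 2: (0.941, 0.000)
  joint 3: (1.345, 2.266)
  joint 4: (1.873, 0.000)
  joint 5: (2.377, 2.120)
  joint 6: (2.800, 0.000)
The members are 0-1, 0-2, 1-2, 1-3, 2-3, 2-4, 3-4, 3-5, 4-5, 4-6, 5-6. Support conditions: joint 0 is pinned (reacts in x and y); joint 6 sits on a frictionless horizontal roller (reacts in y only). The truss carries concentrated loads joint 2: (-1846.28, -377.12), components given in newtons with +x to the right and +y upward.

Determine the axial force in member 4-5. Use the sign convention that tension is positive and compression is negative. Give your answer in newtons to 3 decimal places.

N=7 nodes, M=11 members, R=3 reactions → 2N=14, M+R=14
member 0 (0-1): L=2.2121, (cx,cy)=(0.1849,0.9828)
member 1 (0-2): L=0.9410, (cx,cy)=(1.0000,0.0000)
member 2 (1-2): L=2.2381, (cx,cy)=(0.2377,-0.9713)
member 3 (1-3): L=0.9405, (cx,cy)=(0.9952,0.0978)
member 4 (2-3): L=2.3017, (cx,cy)=(0.1755,0.9845)
member 5 (2-4): L=0.9320, (cx,cy)=(1.0000,0.0000)
member 6 (3-4): L=2.3267, (cx,cy)=(0.2269,-0.9739)
member 7 (3-5): L=1.0423, (cx,cy)=(0.9901,-0.1401)
member 8 (4-5): L=2.1791, (cx,cy)=(0.2313,0.9729)
member 9 (4-6): L=0.9270, (cx,cy)=(1.0000,0.0000)
member 10 (5-6): L=2.1618, (cx,cy)=(0.1957,-0.9807)
solve A·x = −loads:
  F[0-1] = -254.7732 N (compression)
  F[0-2] = -1799.1753 N (compression)
  F[1-2] = +247.0595 N (tension)
  F[1-3] = -106.3400 N (compression)
  F[2-3] = +139.3039 N (tension)
  F[2-4] = +81.3794 N (tension)
  F[3-4] = -122.3460 N (compression)
  F[3-5] = -54.1492 N (compression)
  F[4-5] = +122.4751 N (tension)
  F[4-6] = +25.2881 N (tension)
  F[5-6] = -129.2375 N (compression)
  Rx@0 = +1846.2800 N
  Ry@0 = +250.3807 N
  Ry@6 = +126.7393 N

122.475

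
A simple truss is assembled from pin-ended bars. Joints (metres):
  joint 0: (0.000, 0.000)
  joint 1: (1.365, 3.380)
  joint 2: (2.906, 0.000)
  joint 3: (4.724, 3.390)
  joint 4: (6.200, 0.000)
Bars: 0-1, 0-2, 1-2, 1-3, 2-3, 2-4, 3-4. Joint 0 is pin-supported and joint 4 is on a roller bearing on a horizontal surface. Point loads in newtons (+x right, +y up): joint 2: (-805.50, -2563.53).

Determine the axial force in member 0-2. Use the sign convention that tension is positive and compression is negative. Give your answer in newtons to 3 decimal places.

N=5 nodes, M=7 members, R=3 reactions → 2N=10, M+R=10
member 0 (0-1): L=3.6452, (cx,cy)=(0.3745,0.9272)
member 1 (0-2): L=2.9060, (cx,cy)=(1.0000,0.0000)
member 2 (1-2): L=3.7147, (cx,cy)=(0.4148,-0.9099)
member 3 (1-3): L=3.3590, (cx,cy)=(1.0000,0.0030)
member 4 (2-3): L=3.8467, (cx,cy)=(0.4726,0.8813)
member 5 (2-4): L=3.2940, (cx,cy)=(1.0000,0.0000)
member 6 (3-4): L=3.6974, (cx,cy)=(0.3992,-0.9169)
solve A·x = −loads:
  F[0-1] = -1468.8495 N (compression)
  F[0-2] = -255.4701 N (compression)
  F[1-2] = +1493.0253 N (tension)
  F[1-3] = -1169.3973 N (compression)
  F[2-3] = +1367.3801 N (tension)
  F[2-4] = +523.1533 N (tension)
  F[3-4] = -1310.5018 N (compression)
  Rx@0 = +805.5000 N
  Ry@0 = +1361.9787 N
  Ry@4 = +1201.5513 N

-255.470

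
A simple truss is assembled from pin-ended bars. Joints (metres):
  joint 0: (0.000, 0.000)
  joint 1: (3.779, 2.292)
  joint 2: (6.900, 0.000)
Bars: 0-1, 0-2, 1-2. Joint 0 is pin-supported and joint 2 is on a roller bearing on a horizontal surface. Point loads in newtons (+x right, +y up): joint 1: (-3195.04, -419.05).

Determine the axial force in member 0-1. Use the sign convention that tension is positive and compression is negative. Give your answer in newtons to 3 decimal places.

N=3 nodes, M=3 members, R=3 reactions → 2N=6, M+R=6
member 0 (0-1): L=4.4197, (cx,cy)=(0.8550,0.5186)
member 1 (0-2): L=6.9000, (cx,cy)=(1.0000,0.0000)
member 2 (1-2): L=3.8722, (cx,cy)=(0.8060,-0.5919)
solve A·x = −loads:
  F[0-1] = -2412.0620 N (compression)
  F[0-2] = -1132.6604 N (compression)
  F[1-2] = +1405.2815 N (tension)
  Rx@0 = +3195.0400 N
  Ry@0 = +1250.8531 N
  Ry@2 = -831.8031 N

-2412.062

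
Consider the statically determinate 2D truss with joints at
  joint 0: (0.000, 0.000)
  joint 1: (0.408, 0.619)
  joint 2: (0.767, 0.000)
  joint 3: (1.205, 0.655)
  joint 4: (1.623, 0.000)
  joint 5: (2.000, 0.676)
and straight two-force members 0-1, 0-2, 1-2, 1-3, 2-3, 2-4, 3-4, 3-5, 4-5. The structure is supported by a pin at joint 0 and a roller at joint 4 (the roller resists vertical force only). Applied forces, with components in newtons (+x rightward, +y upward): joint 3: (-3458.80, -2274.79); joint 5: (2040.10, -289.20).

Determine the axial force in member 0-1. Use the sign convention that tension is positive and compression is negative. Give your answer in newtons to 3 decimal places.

N=6 nodes, M=9 members, R=3 reactions → 2N=12, M+R=12
member 0 (0-1): L=0.7414, (cx,cy)=(0.5503,0.8349)
member 1 (0-2): L=0.7670, (cx,cy)=(1.0000,0.0000)
member 2 (1-2): L=0.7156, (cx,cy)=(0.5017,-0.8650)
member 3 (1-3): L=0.7978, (cx,cy)=(0.9990,0.0451)
member 4 (2-3): L=0.7880, (cx,cy)=(0.5559,0.8313)
member 5 (2-4): L=0.8560, (cx,cy)=(1.0000,0.0000)
member 6 (3-4): L=0.7770, (cx,cy)=(0.5380,-0.8430)
member 7 (3-5): L=0.7953, (cx,cy)=(0.9997,0.0264)
member 8 (4-5): L=0.7740, (cx,cy)=(0.4871,0.8734)
solve A·x = −loads:
  F[0-1] = -1275.3465 N (compression)
  F[0-2] = -716.8325 N (compression)
  F[1-2] = +1163.8331 N (tension)
  F[1-3] = -1287.0702 N (compression)
  F[2-3] = -1211.1202 N (compression)
  F[2-4] = +540.2860 N (tension)
  F[3-4] = -1365.3216 N (compression)
  F[3-5] = +2235.0785 N (tension)
  F[4-5] = -398.7104 N (compression)
  Rx@0 = +1418.7000 N
  Ry@0 = +1064.8430 N
  Ry@4 = +1499.1470 N

-1275.346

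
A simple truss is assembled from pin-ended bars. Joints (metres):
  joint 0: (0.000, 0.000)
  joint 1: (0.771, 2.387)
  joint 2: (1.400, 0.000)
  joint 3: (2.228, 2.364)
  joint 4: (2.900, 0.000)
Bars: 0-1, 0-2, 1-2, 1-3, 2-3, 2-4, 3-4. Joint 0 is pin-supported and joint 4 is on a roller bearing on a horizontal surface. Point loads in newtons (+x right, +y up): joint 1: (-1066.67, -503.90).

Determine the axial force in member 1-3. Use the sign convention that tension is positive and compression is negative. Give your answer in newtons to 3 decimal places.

N=5 nodes, M=7 members, R=3 reactions → 2N=10, M+R=10
member 0 (0-1): L=2.5084, (cx,cy)=(0.3074,0.9516)
member 1 (0-2): L=1.4000, (cx,cy)=(1.0000,0.0000)
member 2 (1-2): L=2.4685, (cx,cy)=(0.2548,-0.9670)
member 3 (1-3): L=1.4572, (cx,cy)=(0.9999,-0.0158)
member 4 (2-3): L=2.5048, (cx,cy)=(0.3306,0.9438)
member 5 (2-4): L=1.5000, (cx,cy)=(1.0000,0.0000)
member 6 (3-4): L=2.4577, (cx,cy)=(0.2734,-0.9619)
solve A·x = −loads:
  F[0-1] = -1311.3937 N (compression)
  F[0-2] = -663.5950 N (compression)
  F[1-2] = +761.7453 N (tension)
  F[1-3] = +469.5514 N (tension)
  F[2-3] = -780.4760 N (compression)
  F[2-4] = -211.4958 N (compression)
  F[3-4] = +773.4883 N (tension)
  Rx@0 = +1066.6700 N
  Ry@0 = +1247.9119 N
  Ry@4 = -744.0119 N

469.551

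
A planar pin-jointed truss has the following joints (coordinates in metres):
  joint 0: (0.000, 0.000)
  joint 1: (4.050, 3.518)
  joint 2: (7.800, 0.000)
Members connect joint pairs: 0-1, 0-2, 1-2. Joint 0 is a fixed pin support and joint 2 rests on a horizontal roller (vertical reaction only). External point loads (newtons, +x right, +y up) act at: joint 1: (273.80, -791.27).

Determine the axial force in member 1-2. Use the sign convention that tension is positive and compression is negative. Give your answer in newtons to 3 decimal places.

N=3 nodes, M=3 members, R=3 reactions → 2N=6, M+R=6
member 0 (0-1): L=5.3646, (cx,cy)=(0.7550,0.6558)
member 1 (0-2): L=7.8000, (cx,cy)=(1.0000,0.0000)
member 2 (1-2): L=5.1419, (cx,cy)=(0.7293,-0.6842)
solve A·x = −loads:
  F[0-1] = -391.7881 N (compression)
  F[0-2] = +569.5806 N (tension)
  F[1-2] = -780.9891 N (compression)
  Rx@0 = -273.8000 N
  Ry@0 = +256.9274 N
  Ry@2 = +534.3426 N

-780.989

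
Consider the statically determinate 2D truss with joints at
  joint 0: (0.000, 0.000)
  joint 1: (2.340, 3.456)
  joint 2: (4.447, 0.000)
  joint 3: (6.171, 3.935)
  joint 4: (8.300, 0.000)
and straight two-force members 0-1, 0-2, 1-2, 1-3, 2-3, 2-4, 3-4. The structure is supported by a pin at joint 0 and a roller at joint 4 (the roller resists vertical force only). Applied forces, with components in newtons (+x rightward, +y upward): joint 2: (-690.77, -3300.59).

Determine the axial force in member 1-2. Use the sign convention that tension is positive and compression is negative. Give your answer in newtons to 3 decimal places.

N=5 nodes, M=7 members, R=3 reactions → 2N=10, M+R=10
member 0 (0-1): L=4.1737, (cx,cy)=(0.5607,0.8280)
member 1 (0-2): L=4.4470, (cx,cy)=(1.0000,0.0000)
member 2 (1-2): L=4.0476, (cx,cy)=(0.5206,-0.8538)
member 3 (1-3): L=3.8608, (cx,cy)=(0.9923,0.1241)
member 4 (2-3): L=4.2961, (cx,cy)=(0.4013,0.9159)
member 5 (2-4): L=3.8530, (cx,cy)=(1.0000,0.0000)
member 6 (3-4): L=4.4740, (cx,cy)=(0.4759,-0.8795)
solve A·x = −loads:
  F[0-1] = -1850.3635 N (compression)
  F[0-2] = +346.6500 N (tension)
  F[1-2] = +1526.2298 N (tension)
  F[1-3] = -1846.1631 N (compression)
  F[2-3] = +2180.7415 N (tension)
  F[2-4] = +956.7788 N (tension)
  F[3-4] = -2010.6382 N (compression)
  Rx@0 = +690.7700 N
  Ry@0 = +1532.1896 N
  Ry@4 = +1768.4004 N

1526.230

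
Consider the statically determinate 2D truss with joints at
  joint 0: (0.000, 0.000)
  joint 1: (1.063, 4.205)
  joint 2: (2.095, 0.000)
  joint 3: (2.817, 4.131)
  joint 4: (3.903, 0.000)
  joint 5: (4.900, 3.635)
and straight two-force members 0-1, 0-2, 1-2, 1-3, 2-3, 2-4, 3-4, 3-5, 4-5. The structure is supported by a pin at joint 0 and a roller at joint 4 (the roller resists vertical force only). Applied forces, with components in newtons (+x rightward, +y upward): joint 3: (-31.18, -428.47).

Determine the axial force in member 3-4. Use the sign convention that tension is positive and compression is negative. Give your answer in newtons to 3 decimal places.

N=6 nodes, M=9 members, R=3 reactions → 2N=12, M+R=12
member 0 (0-1): L=4.3373, (cx,cy)=(0.2451,0.9695)
member 1 (0-2): L=2.0950, (cx,cy)=(1.0000,0.0000)
member 2 (1-2): L=4.3298, (cx,cy)=(0.2383,-0.9712)
member 3 (1-3): L=1.7556, (cx,cy)=(0.9991,-0.0422)
member 4 (2-3): L=4.1936, (cx,cy)=(0.1722,0.9851)
member 5 (2-4): L=1.8080, (cx,cy)=(1.0000,0.0000)
member 6 (3-4): L=4.2714, (cx,cy)=(0.2543,-0.9671)
member 7 (3-5): L=2.1412, (cx,cy)=(0.9728,-0.2316)
member 8 (4-5): L=3.7692, (cx,cy)=(0.2645,0.9644)
solve A·x = −loads:
  F[0-1] = -157.0107 N (compression)
  F[0-2] = +7.3009 N (tension)
  F[1-2] = +160.0685 N (tension)
  F[1-3] = -76.7012 N (compression)
  F[2-3] = -157.8117 N (compression)
  F[2-4] = +72.6229 N (tension)
  F[3-4] = -285.6343 N (compression)
  F[3-5] = +0.0000 N (tension)
  F[4-5] = -0.0000 N (compression)
  Rx@0 = +31.1800 N
  Ry@0 = +152.2221 N
  Ry@4 = +276.2479 N

-285.634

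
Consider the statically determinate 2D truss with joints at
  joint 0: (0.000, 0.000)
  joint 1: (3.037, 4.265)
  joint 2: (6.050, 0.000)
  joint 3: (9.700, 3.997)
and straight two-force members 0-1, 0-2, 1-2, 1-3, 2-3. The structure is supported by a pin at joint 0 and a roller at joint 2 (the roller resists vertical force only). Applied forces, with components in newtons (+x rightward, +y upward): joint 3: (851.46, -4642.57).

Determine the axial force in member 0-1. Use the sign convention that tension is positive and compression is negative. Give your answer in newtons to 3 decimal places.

4128.997

N=4 nodes, M=5 members, R=3 reactions → 2N=8, M+R=8
member 0 (0-1): L=5.2358, (cx,cy)=(0.5800,0.8146)
member 1 (0-2): L=6.0500, (cx,cy)=(1.0000,0.0000)
member 2 (1-2): L=5.2219, (cx,cy)=(0.5770,-0.8168)
member 3 (1-3): L=6.6684, (cx,cy)=(0.9992,-0.0402)
member 4 (2-3): L=5.4128, (cx,cy)=(0.6743,0.7384)
solve A·x = −loads:
  F[0-1] = +4128.9966 N (tension)
  F[0-2] = -1543.5445 N (compression)
  F[1-2] = -4359.8780 N (compression)
  F[1-3] = +4914.5873 N (tension)
  F[2-3] = -6019.5733 N (compression)
  Rx@0 = -851.4600 N
  Ry@0 = -3363.4159 N
  Ry@2 = +8005.9859 N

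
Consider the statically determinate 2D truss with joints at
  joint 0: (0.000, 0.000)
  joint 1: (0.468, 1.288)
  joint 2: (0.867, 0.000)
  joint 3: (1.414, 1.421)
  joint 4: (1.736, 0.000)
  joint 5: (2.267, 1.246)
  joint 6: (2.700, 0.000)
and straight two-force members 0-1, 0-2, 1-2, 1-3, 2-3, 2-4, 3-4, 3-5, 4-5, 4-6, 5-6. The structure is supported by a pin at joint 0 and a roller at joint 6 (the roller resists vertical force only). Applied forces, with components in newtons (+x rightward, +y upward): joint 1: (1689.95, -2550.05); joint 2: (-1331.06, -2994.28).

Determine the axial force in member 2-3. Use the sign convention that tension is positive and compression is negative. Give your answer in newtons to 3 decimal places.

2821.703

N=7 nodes, M=11 members, R=3 reactions → 2N=14, M+R=14
member 0 (0-1): L=1.3704, (cx,cy)=(0.3415,0.9399)
member 1 (0-2): L=0.8670, (cx,cy)=(1.0000,0.0000)
member 2 (1-2): L=1.3484, (cx,cy)=(0.2959,-0.9552)
member 3 (1-3): L=0.9553, (cx,cy)=(0.9903,0.1392)
member 4 (2-3): L=1.5226, (cx,cy)=(0.3592,0.9332)
member 5 (2-4): L=0.8690, (cx,cy)=(1.0000,0.0000)
member 6 (3-4): L=1.4570, (cx,cy)=(0.2210,-0.9753)
member 7 (3-5): L=0.8708, (cx,cy)=(0.9796,-0.2010)
member 8 (4-5): L=1.3544, (cx,cy)=(0.3920,0.9199)
member 9 (4-6): L=0.9640, (cx,cy)=(1.0000,0.0000)
member 10 (5-6): L=1.3191, (cx,cy)=(0.3283,-0.9446)
solve A·x = −loads:
  F[0-1] = -3547.9646 N (compression)
  F[0-2] = +1570.5507 N (tension)
  F[1-2] = +377.8650 N (tension)
  F[1-3] = -3043.0606 N (compression)
  F[2-3] = +2821.7028 N (tension)
  F[2-4] = +1999.7472 N (tension)
  F[3-4] = -1934.9847 N (compression)
  F[3-5] = -1604.8634 N (compression)
  F[4-5] = +2051.3624 N (tension)
  F[4-6] = +767.8883 N (tension)
  F[5-6] = -2339.2972 N (compression)
  Rx@0 = -358.8900 N
  Ry@0 = +3334.6560 N
  Ry@6 = +2209.6740 N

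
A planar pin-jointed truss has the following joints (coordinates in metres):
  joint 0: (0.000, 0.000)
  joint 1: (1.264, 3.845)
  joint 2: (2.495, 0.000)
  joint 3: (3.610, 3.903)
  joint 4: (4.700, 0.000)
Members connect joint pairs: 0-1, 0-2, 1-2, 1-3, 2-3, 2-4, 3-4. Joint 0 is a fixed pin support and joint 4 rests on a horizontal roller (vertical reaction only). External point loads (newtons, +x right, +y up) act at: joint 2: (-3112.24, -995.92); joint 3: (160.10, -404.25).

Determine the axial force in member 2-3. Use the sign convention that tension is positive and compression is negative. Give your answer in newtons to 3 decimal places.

597.689

N=5 nodes, M=7 members, R=3 reactions → 2N=10, M+R=10
member 0 (0-1): L=4.0474, (cx,cy)=(0.3123,0.9500)
member 1 (0-2): L=2.4950, (cx,cy)=(1.0000,0.0000)
member 2 (1-2): L=4.0372, (cx,cy)=(0.3049,-0.9524)
member 3 (1-3): L=2.3467, (cx,cy)=(0.9997,0.0247)
member 4 (2-3): L=4.0591, (cx,cy)=(0.2747,0.9615)
member 5 (2-4): L=2.2050, (cx,cy)=(1.0000,0.0000)
member 6 (3-4): L=4.0523, (cx,cy)=(0.2690,-0.9631)
solve A·x = −loads:
  F[0-1] = -450.5707 N (compression)
  F[0-2] = -2811.4283 N (compression)
  F[1-2] = +442.2835 N (tension)
  F[1-3] = -275.6528 N (compression)
  F[2-3] = +597.6887 N (tension)
  F[2-4] = +271.4904 N (tension)
  F[3-4] = -1009.3329 N (compression)
  Rx@0 = +2952.1400 N
  Ry@0 = +428.0353 N
  Ry@4 = +972.1347 N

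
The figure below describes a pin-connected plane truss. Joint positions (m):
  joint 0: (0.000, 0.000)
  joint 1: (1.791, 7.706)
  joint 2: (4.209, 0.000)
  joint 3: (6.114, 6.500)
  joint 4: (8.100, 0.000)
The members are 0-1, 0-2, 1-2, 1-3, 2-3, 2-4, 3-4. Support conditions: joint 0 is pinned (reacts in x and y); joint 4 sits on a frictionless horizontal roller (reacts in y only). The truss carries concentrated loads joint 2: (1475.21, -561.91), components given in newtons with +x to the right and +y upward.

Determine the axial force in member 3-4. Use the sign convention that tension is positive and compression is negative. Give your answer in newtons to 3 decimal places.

N=5 nodes, M=7 members, R=3 reactions → 2N=10, M+R=10
member 0 (0-1): L=7.9114, (cx,cy)=(0.2264,0.9740)
member 1 (0-2): L=4.2090, (cx,cy)=(1.0000,0.0000)
member 2 (1-2): L=8.0765, (cx,cy)=(0.2994,-0.9541)
member 3 (1-3): L=4.4881, (cx,cy)=(0.9632,-0.2687)
member 4 (2-3): L=6.7734, (cx,cy)=(0.2812,0.9596)
member 5 (2-4): L=3.8910, (cx,cy)=(1.0000,0.0000)
member 6 (3-4): L=6.7966, (cx,cy)=(0.2922,-0.9564)
solve A·x = −loads:
  F[0-1] = -277.1193 N (compression)
  F[0-2] = +1537.9449 N (tension)
  F[1-2] = +330.1436 N (tension)
  F[1-3] = -167.7458 N (compression)
  F[2-3] = +257.2953 N (tension)
  F[2-4] = +89.2127 N (tension)
  F[3-4] = -305.3100 N (compression)
  Rx@0 = -1475.2100 N
  Ry@0 = +269.9249 N
  Ry@4 = +291.9851 N

-305.310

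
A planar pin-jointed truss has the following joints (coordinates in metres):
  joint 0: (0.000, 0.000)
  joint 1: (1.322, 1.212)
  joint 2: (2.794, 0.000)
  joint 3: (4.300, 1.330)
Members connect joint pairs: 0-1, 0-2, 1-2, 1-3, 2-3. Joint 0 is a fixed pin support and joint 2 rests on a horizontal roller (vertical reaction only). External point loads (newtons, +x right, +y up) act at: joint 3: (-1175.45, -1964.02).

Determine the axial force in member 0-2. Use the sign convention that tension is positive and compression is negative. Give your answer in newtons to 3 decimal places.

-1719.840

N=4 nodes, M=5 members, R=3 reactions → 2N=8, M+R=8
member 0 (0-1): L=1.7935, (cx,cy)=(0.7371,0.6758)
member 1 (0-2): L=2.7940, (cx,cy)=(1.0000,0.0000)
member 2 (1-2): L=1.9068, (cx,cy)=(0.7720,-0.6356)
member 3 (1-3): L=2.9803, (cx,cy)=(0.9992,0.0396)
member 4 (2-3): L=2.0092, (cx,cy)=(0.7495,0.6620)
solve A·x = −loads:
  F[0-1] = +738.5488 N (tension)
  F[0-2] = -1719.8401 N (compression)
  F[1-2] = -716.7601 N (compression)
  F[1-3] = +1098.5837 N (tension)
  F[2-3] = -3032.7270 N (compression)
  Rx@0 = +1175.4500 N
  Ry@0 = -499.0929 N
  Ry@2 = +2463.1129 N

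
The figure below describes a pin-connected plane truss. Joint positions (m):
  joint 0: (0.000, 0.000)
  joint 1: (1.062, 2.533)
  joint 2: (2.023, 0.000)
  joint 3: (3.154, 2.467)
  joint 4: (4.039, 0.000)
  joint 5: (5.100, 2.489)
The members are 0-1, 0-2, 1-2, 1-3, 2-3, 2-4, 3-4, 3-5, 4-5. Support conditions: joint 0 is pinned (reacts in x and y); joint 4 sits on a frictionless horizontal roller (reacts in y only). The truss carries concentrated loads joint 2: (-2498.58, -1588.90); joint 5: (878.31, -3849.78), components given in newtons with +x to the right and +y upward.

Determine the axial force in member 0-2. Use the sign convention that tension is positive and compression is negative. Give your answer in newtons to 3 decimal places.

-1938.691

N=6 nodes, M=9 members, R=3 reactions → 2N=12, M+R=12
member 0 (0-1): L=2.7466, (cx,cy)=(0.3867,0.9222)
member 1 (0-2): L=2.0230, (cx,cy)=(1.0000,0.0000)
member 2 (1-2): L=2.7092, (cx,cy)=(0.3547,-0.9350)
member 3 (1-3): L=2.0930, (cx,cy)=(0.9995,-0.0315)
member 4 (2-3): L=2.7139, (cx,cy)=(0.4167,0.9090)
member 5 (2-4): L=2.0160, (cx,cy)=(1.0000,0.0000)
member 6 (3-4): L=2.6209, (cx,cy)=(0.3377,-0.9413)
member 7 (3-5): L=1.9461, (cx,cy)=(0.9999,0.0113)
member 8 (4-5): L=2.7057, (cx,cy)=(0.3921,0.9199)
solve A·x = −loads:
  F[0-1] = +823.5226 N (tension)
  F[0-2] = -1938.6906 N (compression)
  F[1-2] = -833.0088 N (compression)
  F[1-3] = +614.2117 N (tension)
  F[2-3] = +2604.7055 N (tension)
  F[2-4] = -821.0904 N (compression)
  F[3-4] = -2464.5015 N (compression)
  F[3-5] = +2531.7391 N (tension)
  F[4-5] = -4216.0740 N (compression)
  Rx@0 = +1620.2700 N
  Ry@0 = -759.4721 N
  Ry@4 = +6198.1521 N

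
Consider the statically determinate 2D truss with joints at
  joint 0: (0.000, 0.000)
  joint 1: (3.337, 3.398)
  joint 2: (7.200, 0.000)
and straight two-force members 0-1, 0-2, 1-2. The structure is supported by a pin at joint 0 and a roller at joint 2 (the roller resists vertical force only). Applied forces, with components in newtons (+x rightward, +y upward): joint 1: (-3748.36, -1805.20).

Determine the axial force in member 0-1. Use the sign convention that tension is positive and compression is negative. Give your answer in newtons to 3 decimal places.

N=3 nodes, M=3 members, R=3 reactions → 2N=6, M+R=6
member 0 (0-1): L=4.7626, (cx,cy)=(0.7007,0.7135)
member 1 (0-2): L=7.2000, (cx,cy)=(1.0000,0.0000)
member 2 (1-2): L=5.1448, (cx,cy)=(0.7509,-0.6605)
solve A·x = −loads:
  F[0-1] = -3836.8985 N (compression)
  F[0-2] = -1059.9463 N (compression)
  F[1-2] = +1411.6575 N (tension)
  Rx@0 = +3748.3600 N
  Ry@0 = +2737.5576 N
  Ry@2 = -932.3576 N

-3836.898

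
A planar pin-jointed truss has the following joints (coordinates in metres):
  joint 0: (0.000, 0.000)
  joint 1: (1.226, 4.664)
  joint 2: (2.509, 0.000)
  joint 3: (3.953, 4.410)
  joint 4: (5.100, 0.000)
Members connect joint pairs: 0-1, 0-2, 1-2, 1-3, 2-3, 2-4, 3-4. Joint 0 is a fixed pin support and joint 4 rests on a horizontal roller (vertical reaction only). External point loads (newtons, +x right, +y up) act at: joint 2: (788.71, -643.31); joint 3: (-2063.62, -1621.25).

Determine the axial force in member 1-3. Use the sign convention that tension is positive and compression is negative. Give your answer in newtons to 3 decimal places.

N=5 nodes, M=7 members, R=3 reactions → 2N=10, M+R=10
member 0 (0-1): L=4.8224, (cx,cy)=(0.2542,0.9671)
member 1 (0-2): L=2.5090, (cx,cy)=(1.0000,0.0000)
member 2 (1-2): L=4.8372, (cx,cy)=(0.2652,-0.9642)
member 3 (1-3): L=2.7388, (cx,cy)=(0.9957,-0.0927)
member 4 (2-3): L=4.6404, (cx,cy)=(0.3112,0.9504)
member 5 (2-4): L=2.5910, (cx,cy)=(1.0000,0.0000)
member 6 (3-4): L=4.5567, (cx,cy)=(0.2517,-0.9678)
solve A·x = −loads:
  F[0-1] = -2559.9833 N (compression)
  F[0-2] = -624.0908 N (compression)
  F[1-2] = +2699.8905 N (tension)
  F[1-3] = -1372.8368 N (compression)
  F[2-3] = -2062.2721 N (compression)
  F[2-4] = -54.9606 N (compression)
  F[3-4] = +218.3438 N (tension)
  Rx@0 = +1274.9100 N
  Ry@0 = +2475.8734 N
  Ry@4 = -211.3134 N

-1372.837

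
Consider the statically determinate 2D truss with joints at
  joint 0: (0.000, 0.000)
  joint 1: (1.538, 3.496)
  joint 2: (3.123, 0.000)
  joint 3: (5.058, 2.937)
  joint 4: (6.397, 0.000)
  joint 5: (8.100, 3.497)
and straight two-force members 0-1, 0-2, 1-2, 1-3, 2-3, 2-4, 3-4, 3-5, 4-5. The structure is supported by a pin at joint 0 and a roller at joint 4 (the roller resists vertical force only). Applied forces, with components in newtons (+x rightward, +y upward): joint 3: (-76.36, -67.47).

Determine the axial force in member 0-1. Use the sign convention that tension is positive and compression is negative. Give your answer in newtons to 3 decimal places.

N=6 nodes, M=9 members, R=3 reactions → 2N=12, M+R=12
member 0 (0-1): L=3.8194, (cx,cy)=(0.4027,0.9153)
member 1 (0-2): L=3.1230, (cx,cy)=(1.0000,0.0000)
member 2 (1-2): L=3.8385, (cx,cy)=(0.4129,-0.9108)
member 3 (1-3): L=3.5641, (cx,cy)=(0.9876,-0.1568)
member 4 (2-3): L=3.5171, (cx,cy)=(0.5502,0.8351)
member 5 (2-4): L=3.2740, (cx,cy)=(1.0000,0.0000)
member 6 (3-4): L=3.2278, (cx,cy)=(0.4148,-0.9099)
member 7 (3-5): L=3.0931, (cx,cy)=(0.9835,0.1810)
member 8 (4-5): L=3.8896, (cx,cy)=(0.4378,0.8991)
solve A·x = −loads:
  F[0-1] = -53.7300 N (compression)
  F[0-2] = -54.7237 N (compression)
  F[1-2] = +62.2546 N (tension)
  F[1-3] = -47.9357 N (compression)
  F[2-3] = -67.8989 N (compression)
  F[2-4] = +8.3380 N (tension)
  F[3-4] = -20.0999 N (compression)
  F[3-5] = -0.0000 N (tension)
  F[4-5] = +0.0000 N (tension)
  Rx@0 = +76.3600 N
  Ry@0 = +49.1811 N
  Ry@4 = +18.2889 N

-53.730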